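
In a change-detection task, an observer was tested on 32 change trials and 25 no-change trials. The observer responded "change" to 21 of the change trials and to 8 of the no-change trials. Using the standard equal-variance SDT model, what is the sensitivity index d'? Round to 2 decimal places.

d' = 0.87

H = 21/32 = 0.6562
FA = 8/25 = 0.3200
Φ⁻¹(H) = 0.402
Φ⁻¹(FA) = -0.468
d' = z(H) − z(FA) = 0.402 − (-0.468) = 0.870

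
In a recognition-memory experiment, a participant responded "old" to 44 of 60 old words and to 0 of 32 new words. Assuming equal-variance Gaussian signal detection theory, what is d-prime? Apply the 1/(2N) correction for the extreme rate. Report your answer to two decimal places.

The false-alarm rate is 0/32 = 0, so apply the 1/(2N) correction: FA → 1/(2·32) = 0.01562.
z(H) = z(0.73333) = 0.623
z(FA) = z(0.01562) = -2.154
d' = 0.623 − (-2.154) = 2.777

d-prime = 2.78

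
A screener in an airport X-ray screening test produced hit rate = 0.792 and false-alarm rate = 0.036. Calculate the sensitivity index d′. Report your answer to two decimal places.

d′ = 2.61

z(H) = 0.8134
z(FA) = -1.7991
d' = z(H) − z(FA) = 0.8134 − (-1.7991) = 2.6125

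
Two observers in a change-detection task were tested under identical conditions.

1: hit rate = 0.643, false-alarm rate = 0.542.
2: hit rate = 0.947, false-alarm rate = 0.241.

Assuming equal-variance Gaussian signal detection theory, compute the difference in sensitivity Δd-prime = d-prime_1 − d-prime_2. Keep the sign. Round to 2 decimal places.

Δd-prime = -2.06

1: z(0.643) = 0.366, z(0.542) = 0.105, d' = 0.261
2: z(0.947) = 1.616, z(0.241) = -0.703, d' = 2.319
Δd' = d'_1 − d'_2 = 0.261 − 2.319 = -2.058
2 has the higher sensitivity.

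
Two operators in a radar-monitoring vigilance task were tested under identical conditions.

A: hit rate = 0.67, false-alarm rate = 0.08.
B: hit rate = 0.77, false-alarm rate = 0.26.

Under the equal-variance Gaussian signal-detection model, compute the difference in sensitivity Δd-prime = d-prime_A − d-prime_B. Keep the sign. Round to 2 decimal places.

Δd-prime = 0.46

A: z(0.67) = 0.440, z(0.08) = -1.405, d' = 1.845
B: z(0.77) = 0.739, z(0.26) = -0.643, d' = 1.382
Δd' = d'_A − d'_B = 1.845 − 1.382 = 0.463
A has the higher sensitivity.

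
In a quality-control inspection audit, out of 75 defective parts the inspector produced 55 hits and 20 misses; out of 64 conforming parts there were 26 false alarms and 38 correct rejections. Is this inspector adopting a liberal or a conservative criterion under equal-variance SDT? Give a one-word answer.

z(H) = 0.623, z(FA) = -0.237
c = −½·(z(H) + z(FA)) = -0.193
c < 0 → liberal criterion (biased toward responding “yes”).

liberal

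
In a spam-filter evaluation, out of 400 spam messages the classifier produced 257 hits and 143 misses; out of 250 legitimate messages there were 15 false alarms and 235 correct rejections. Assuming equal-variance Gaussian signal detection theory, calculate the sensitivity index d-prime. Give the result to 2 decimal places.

H = 257/400 = 0.6425
FA = 15/250 = 0.0600
Φ⁻¹(0.6425) = 0.3651, Φ⁻¹(0.0600) = -1.5548
d' = z(H) − z(FA) = 0.3651 − (-1.5548) = 1.9199

d-prime = 1.92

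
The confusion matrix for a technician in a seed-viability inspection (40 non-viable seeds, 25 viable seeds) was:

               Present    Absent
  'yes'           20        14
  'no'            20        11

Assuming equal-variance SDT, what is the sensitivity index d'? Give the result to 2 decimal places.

H = 20/40 = 0.5000
FA = 14/25 = 0.5600
Φ⁻¹(H) = Φ⁻¹(0.5000) = 0.000
Φ⁻¹(FA) = Φ⁻¹(0.5600) = 0.151
d' = z(H) − z(FA) = 0.000 − 0.151 = -0.151

d' = -0.15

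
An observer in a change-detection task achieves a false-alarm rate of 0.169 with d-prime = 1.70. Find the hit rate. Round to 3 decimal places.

z(false-alarm rate) = z(0.169) = -0.9581
z(H) = z(FA) + d' = -0.9581 + 1.70 = 0.7419
hit rate = Φ(0.7419) = 0.7709

hit rate = 0.771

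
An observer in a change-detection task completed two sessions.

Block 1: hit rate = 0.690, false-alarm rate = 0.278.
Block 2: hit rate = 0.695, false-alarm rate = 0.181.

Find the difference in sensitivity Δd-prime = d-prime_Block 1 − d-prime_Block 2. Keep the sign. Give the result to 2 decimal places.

Δd-prime = -0.34

Block 1: z(0.690) = 0.496, z(0.278) = -0.589, d' = 1.085
Block 2: z(0.695) = 0.510, z(0.181) = -0.912, d' = 1.422
Δd' = d'_Block 1 − d'_Block 2 = 1.085 − 1.422 = -0.337
Block 2 has the higher sensitivity.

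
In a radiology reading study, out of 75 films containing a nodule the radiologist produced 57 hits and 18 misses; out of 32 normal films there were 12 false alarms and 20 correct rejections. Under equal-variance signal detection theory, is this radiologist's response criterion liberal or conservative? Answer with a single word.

liberal

z(H) = 0.706, z(FA) = -0.319
c = −½·(z(H) + z(FA)) = -0.1935
c < 0 → liberal criterion (biased toward responding “yes”).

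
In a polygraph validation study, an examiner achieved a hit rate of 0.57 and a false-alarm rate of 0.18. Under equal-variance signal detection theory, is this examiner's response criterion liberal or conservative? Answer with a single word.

conservative

z(H) = 0.176, z(FA) = -0.915
c = −½·(z(H) + z(FA)) = 0.3695
c > 0 → conservative criterion (biased toward responding “no”).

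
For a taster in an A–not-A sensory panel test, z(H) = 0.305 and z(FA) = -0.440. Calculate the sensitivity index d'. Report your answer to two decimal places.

d' = 0.75

d' = z(H) − z(FA) = 0.305 − (-0.440) = 0.745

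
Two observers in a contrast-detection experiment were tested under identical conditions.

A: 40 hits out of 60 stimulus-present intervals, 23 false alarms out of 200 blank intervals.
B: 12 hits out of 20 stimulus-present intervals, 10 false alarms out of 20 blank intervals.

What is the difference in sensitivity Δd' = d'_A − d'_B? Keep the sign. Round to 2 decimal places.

Δd' = 1.38

A: z(0.6667) = 0.431, z(0.1150) = -1.200, d' = 1.631
B: z(0.6000) = 0.253, z(0.5000) = 0.000, d' = 0.253
Δd' = d'_A − d'_B = 1.631 − 0.253 = 1.378
A has the higher sensitivity.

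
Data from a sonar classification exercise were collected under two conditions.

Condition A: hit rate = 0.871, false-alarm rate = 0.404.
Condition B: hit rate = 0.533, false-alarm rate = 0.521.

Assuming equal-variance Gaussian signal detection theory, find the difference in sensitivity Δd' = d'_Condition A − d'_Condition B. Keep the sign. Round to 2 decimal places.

Condition A: z(0.871) = 1.131, z(0.404) = -0.243, d' = 1.374
Condition B: z(0.533) = 0.083, z(0.521) = 0.053, d' = 0.030
Δd' = d'_Condition A − d'_Condition B = 1.374 − 0.030 = 1.344
Condition A has the higher sensitivity.

Δd' = 1.34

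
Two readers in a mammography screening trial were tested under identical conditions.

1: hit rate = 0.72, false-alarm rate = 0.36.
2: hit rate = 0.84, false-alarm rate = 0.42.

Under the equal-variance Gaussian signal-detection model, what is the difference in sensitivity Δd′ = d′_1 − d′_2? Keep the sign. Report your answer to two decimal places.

Δd′ = -0.26

1: z(0.72) = 0.583, z(0.36) = -0.358, d' = 0.941
2: z(0.84) = 0.994, z(0.42) = -0.202, d' = 1.196
Δd' = d'_1 − d'_2 = 0.941 − 1.196 = -0.255
2 has the higher sensitivity.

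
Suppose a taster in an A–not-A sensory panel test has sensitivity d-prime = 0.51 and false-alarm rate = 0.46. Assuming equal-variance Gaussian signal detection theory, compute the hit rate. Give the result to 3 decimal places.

hit rate = 0.659

z(false-alarm rate) = z(0.46) = -0.1004
z(H) = z(FA) + d' = -0.1004 + 0.51 = 0.4096
hit rate = Φ(0.4096) = 0.6590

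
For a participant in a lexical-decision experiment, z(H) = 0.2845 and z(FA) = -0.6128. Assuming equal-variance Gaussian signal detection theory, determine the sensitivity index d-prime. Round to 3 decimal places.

d' = z(H) − z(FA) = 0.2845 − (-0.6128) = 0.8973

d-prime = 0.897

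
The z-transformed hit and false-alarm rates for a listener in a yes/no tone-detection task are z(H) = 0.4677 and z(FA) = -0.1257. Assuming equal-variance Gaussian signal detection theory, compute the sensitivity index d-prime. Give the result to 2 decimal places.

d-prime = 0.59

d' = z(H) − z(FA) = 0.4677 − (-0.1257) = 0.5934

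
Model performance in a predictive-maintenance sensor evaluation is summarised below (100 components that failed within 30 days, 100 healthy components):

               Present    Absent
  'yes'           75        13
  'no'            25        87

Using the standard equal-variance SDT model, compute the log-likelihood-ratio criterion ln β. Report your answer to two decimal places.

ln β = 0.41

H = 75/100 = 0.7500
FA = 13/100 = 0.1300
z(0.7500) = 0.674, z(0.1300) = -1.126
ln β = −½·[z(H)² − z(FA)²] = −0.5 × (0.454 − 1.268) = 0.407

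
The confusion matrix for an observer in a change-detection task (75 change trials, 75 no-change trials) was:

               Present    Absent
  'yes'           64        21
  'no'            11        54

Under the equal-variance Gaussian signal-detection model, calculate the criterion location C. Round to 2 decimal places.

H = 64/75 = 0.8533
FA = 21/75 = 0.2800
Φ⁻¹(H) = Φ⁻¹(0.8533) = 1.0507
Φ⁻¹(FA) = Φ⁻¹(0.2800) = -0.5828
c = −½·[z(H) + z(FA)] = −0.5 × (1.0507 + (-0.5828)) = -0.23395
c < 0: the observer has a liberal response bias.

C = -0.23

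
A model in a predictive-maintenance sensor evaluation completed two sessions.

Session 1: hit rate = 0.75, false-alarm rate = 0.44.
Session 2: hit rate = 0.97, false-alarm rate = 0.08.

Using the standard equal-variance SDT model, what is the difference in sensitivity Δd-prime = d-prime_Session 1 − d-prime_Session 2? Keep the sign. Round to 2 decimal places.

Session 1: z(0.75) = 0.674, z(0.44) = -0.151, d' = 0.825
Session 2: z(0.97) = 1.881, z(0.08) = -1.405, d' = 3.286
Δd' = d'_Session 1 − d'_Session 2 = 0.825 − 3.286 = -2.461
Session 2 has the higher sensitivity.

Δd-prime = -2.46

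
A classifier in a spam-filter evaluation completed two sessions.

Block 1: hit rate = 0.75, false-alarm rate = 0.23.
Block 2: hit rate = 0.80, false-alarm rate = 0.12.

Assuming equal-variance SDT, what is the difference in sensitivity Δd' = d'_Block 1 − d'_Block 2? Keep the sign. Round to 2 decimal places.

Block 1: z(0.75) = 0.674, z(0.23) = -0.739, d' = 1.413
Block 2: z(0.80) = 0.842, z(0.12) = -1.175, d' = 2.017
Δd' = d'_Block 1 − d'_Block 2 = 1.413 − 2.017 = -0.604
Block 2 has the higher sensitivity.

Δd' = -0.60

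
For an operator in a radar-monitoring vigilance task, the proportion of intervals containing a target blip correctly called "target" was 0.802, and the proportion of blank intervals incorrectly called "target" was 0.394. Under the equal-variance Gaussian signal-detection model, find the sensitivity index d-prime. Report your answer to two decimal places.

z(0.802) = 0.849, z(0.394) = -0.269
d' = z(H) − z(FA) = 0.849 − (-0.269) = 1.118

d-prime = 1.12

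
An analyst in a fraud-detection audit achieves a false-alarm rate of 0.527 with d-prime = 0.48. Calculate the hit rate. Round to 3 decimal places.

z(false-alarm rate) = z(0.527) = 0.0677
z(H) = z(FA) + d' = 0.0677 + 0.48 = 0.5477
hit rate = Φ(0.5477) = 0.7081

hit rate = 0.708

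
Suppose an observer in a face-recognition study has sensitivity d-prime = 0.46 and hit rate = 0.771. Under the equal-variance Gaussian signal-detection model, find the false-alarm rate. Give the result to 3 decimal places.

z(hit rate) = z(0.771) = 0.7421
z(FA) = z(H) − d' = 0.7421 − 0.46 = 0.2821
false-alarm rate = Φ(0.2821) = 0.6111

false-alarm rate = 0.611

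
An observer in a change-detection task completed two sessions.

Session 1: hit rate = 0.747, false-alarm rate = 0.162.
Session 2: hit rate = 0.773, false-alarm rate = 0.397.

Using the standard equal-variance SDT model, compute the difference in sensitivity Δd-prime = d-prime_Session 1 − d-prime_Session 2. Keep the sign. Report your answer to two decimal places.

Session 1: z(0.747) = 0.665, z(0.162) = -0.986, d' = 1.651
Session 2: z(0.773) = 0.749, z(0.397) = -0.261, d' = 1.010
Δd' = d'_Session 1 − d'_Session 2 = 1.651 − 1.010 = 0.641
Session 1 has the higher sensitivity.

Δd-prime = 0.64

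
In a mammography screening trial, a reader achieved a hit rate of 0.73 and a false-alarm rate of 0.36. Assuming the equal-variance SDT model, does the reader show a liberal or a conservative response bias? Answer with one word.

liberal

z(H) = 0.613, z(FA) = -0.358
c = −½·(z(H) + z(FA)) = -0.1275
c < 0 → liberal criterion (biased toward responding “yes”).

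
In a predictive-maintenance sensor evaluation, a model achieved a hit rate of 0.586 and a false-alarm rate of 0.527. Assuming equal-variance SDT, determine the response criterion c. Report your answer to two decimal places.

z(H) = 0.217
z(FA) = 0.068
c = −½·[z(H) + z(FA)] = −0.5 × (0.217 + 0.068) = -0.1425

c = -0.14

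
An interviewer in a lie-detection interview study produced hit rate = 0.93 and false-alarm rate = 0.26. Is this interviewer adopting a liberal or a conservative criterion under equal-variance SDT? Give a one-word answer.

liberal

z(H) = 1.476, z(FA) = -0.643
c = −½·(z(H) + z(FA)) = -0.4165
c < 0 → liberal criterion (biased toward responding “yes”).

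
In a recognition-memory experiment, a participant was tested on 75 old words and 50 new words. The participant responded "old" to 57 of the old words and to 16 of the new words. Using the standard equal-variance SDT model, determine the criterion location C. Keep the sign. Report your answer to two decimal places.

C = -0.12

H = 57/75 = 0.7600
FA = 16/50 = 0.3200
z(0.7600) = 0.7063, z(0.3200) = -0.4677
c = −½·[z(H) + z(FA)] = −0.5 × (0.7063 + (-0.4677)) = -0.1193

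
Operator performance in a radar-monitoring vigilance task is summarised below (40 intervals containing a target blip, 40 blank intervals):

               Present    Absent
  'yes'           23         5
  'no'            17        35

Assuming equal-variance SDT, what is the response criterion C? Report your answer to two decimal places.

H = 23/40 = 0.5750
FA = 5/40 = 0.1250
z(0.5750) = 0.1891, z(0.1250) = -1.1503
c = −½·[z(H) + z(FA)] = −0.5 × (0.1891 + (-1.1503)) = 0.4806

C = 0.48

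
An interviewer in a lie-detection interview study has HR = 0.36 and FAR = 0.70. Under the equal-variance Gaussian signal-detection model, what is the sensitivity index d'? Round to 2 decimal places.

Φ⁻¹(H) = Φ⁻¹(0.36) = -0.3585
Φ⁻¹(FA) = Φ⁻¹(0.70) = 0.5244
d' = z(H) − z(FA) = -0.3585 − 0.5244 = -0.8829

d' = -0.88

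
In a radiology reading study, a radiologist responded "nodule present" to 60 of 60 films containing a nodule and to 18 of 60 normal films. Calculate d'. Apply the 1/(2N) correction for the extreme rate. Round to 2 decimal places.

d' = 2.92

The hit rate is 60/60 = 1, so apply the 1/(2N) correction: H → 1 − 1/(2·60) = 0.99167.
z(H) = z(0.99167) = 2.394
z(FA) = z(0.30000) = -0.524
d' = 2.394 − (-0.524) = 2.918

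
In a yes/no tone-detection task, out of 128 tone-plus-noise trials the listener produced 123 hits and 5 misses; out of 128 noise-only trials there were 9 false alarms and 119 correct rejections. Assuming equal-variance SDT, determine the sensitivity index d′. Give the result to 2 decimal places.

H = 123/128 = 0.9609
FA = 9/128 = 0.0703
z(H) = z(0.9609) = 1.761
z(FA) = z(0.0703) = -1.474
d' = z(H) − z(FA) = 1.761 − (-1.474) = 3.235

d′ = 3.24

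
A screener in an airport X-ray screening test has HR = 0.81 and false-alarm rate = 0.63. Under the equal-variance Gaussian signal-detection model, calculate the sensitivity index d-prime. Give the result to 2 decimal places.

d-prime = 0.55

z(0.81) = 0.8779, z(0.63) = 0.3319
d' = z(H) − z(FA) = 0.8779 − 0.3319 = 0.5460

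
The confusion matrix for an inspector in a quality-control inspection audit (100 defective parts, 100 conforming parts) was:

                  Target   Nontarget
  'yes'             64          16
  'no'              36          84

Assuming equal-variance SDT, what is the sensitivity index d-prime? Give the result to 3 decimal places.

H = 64/100 = 0.6400
FA = 16/100 = 0.1600
z(H) = z(0.6400) = 0.3585
z(FA) = z(0.1600) = -0.9945
d' = z(H) − z(FA) = 0.3585 − (-0.9945) = 1.3530

d-prime = 1.353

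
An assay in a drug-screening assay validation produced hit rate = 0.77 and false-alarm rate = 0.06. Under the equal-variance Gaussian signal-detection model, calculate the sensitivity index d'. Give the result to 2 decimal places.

z(H) = 0.739
z(FA) = -1.555
d' = z(H) − z(FA) = 0.739 − (-1.555) = 2.294

d' = 2.29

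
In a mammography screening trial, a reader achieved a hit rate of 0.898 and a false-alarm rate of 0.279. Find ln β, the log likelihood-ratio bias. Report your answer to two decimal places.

z(H) = z(0.898) = 1.270
z(FA) = z(0.279) = -0.586
ln β = −½·[z(H)² − z(FA)²] = −0.5 × (1.613 − 0.343) = -0.635

ln β = -0.64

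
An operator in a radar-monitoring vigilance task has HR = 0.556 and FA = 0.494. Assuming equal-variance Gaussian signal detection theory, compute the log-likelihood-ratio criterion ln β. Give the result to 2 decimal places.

ln β = -0.01

Φ⁻¹(H) = 0.141
Φ⁻¹(FA) = -0.015
ln β = −½·[z(H)² − z(FA)²] = −0.5 × (0.020 − 0.000) = -0.010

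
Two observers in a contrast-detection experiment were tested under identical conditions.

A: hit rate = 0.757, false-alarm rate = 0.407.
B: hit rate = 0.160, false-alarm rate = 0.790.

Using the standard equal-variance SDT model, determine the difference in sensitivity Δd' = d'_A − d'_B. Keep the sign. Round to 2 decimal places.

A: z(0.757) = 0.697, z(0.407) = -0.235, d' = 0.932
B: z(0.160) = -0.994, z(0.790) = 0.806, d' = -1.800
Δd' = d'_A − d'_B = 0.932 − (-1.800) = 2.732
A has the higher sensitivity.

Δd' = 2.73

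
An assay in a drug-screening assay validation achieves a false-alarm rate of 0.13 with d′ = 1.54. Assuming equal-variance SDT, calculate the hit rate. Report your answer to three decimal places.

z(false-alarm rate) = z(0.13) = -1.1264
z(H) = z(FA) + d' = -1.1264 + 1.54 = 0.4136
hit rate = Φ(0.4136) = 0.6604

hit rate = 0.660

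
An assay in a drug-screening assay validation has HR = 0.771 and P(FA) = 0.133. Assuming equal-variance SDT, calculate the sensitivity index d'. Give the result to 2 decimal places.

z(0.771) = 0.7421, z(0.133) = -1.1123
d' = z(H) − z(FA) = 0.7421 − (-1.1123) = 1.8544

d' = 1.85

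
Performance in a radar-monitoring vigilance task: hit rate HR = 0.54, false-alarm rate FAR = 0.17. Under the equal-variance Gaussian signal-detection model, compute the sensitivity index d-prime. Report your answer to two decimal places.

d-prime = 1.05

z(H) = z(0.54) = 0.100
z(FA) = z(0.17) = -0.954
d' = z(H) − z(FA) = 0.100 − (-0.954) = 1.054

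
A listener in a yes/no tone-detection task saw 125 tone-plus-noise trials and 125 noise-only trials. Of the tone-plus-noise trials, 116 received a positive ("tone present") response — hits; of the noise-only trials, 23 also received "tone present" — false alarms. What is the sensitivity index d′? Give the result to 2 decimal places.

H = 116/125 = 0.9280
FA = 23/125 = 0.1840
Φ⁻¹(H) = 1.461
Φ⁻¹(FA) = -0.900
d' = z(H) − z(FA) = 1.461 − (-0.900) = 2.361

d′ = 2.36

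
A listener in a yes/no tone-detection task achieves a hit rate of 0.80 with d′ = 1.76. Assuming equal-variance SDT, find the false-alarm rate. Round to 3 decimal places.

false-alarm rate = 0.179

z(hit rate) = z(0.80) = 0.8416
z(FA) = z(H) − d' = 0.8416 − 1.76 = -0.9184
false-alarm rate = Φ(-0.9184) = 0.1792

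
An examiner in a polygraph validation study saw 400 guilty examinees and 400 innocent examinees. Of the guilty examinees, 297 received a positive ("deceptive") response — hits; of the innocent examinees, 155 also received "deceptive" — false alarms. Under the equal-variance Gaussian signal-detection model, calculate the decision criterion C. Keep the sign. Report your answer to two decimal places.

C = -0.18

H = 297/400 = 0.7425
FA = 155/400 = 0.3875
z(0.7425) = 0.651, z(0.3875) = -0.286
c = −½·[z(H) + z(FA)] = −0.5 × (0.651 + (-0.286)) = -0.1825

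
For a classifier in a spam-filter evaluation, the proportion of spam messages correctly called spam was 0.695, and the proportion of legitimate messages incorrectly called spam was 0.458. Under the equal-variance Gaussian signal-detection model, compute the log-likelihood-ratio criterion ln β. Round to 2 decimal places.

ln β = -0.12

Φ⁻¹(H) = Φ⁻¹(0.695) = 0.510
Φ⁻¹(FA) = Φ⁻¹(0.458) = -0.105
ln β = −½·[z(H)² − z(FA)²] = −0.5 × (0.260 − 0.011) = -0.1245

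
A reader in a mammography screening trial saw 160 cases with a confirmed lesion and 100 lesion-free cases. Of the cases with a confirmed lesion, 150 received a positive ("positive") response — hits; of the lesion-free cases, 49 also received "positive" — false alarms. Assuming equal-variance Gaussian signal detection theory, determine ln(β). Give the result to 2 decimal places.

H = 150/160 = 0.9375
FA = 49/100 = 0.4900
z(H) = 1.534
z(FA) = -0.025
ln β = −½·[z(H)² − z(FA)²] = −0.5 × (2.353 − 0.001) = -1.176

ln β = -1.18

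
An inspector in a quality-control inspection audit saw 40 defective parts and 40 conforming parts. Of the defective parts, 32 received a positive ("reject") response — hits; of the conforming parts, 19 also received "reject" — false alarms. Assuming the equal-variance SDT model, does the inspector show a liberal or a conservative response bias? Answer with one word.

z(H) = 0.842, z(FA) = -0.063
c = −½·(z(H) + z(FA)) = -0.3895
c < 0 → liberal criterion (biased toward responding “yes”).

liberal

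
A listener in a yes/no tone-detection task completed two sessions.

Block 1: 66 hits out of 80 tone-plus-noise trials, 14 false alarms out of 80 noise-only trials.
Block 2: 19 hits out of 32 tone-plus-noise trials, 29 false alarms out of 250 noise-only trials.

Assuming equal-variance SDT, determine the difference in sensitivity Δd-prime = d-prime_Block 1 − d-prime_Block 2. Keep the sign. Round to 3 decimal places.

Δd-prime = 0.437

Block 1: z(0.8250) = 0.9346, z(0.1750) = -0.9346, d' = 1.8692
Block 2: z(0.5938) = 0.2373, z(0.1160) = -1.1952, d' = 1.4325
Δd' = d'_Block 1 − d'_Block 2 = 1.8692 − 1.4325 = 0.4367
Block 1 has the higher sensitivity.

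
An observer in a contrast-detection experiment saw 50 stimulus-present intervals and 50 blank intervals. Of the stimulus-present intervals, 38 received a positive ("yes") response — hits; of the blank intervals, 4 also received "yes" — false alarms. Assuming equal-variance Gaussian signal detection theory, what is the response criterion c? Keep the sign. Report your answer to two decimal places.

H = 38/50 = 0.7600
FA = 4/50 = 0.0800
z(H) = z(0.7600) = 0.706
z(FA) = z(0.0800) = -1.405
c = −½·[z(H) + z(FA)] = −0.5 × (0.706 + (-1.405)) = 0.3495

c = 0.35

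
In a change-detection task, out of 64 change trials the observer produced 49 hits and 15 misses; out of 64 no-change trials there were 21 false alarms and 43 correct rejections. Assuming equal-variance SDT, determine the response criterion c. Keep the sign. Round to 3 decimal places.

c = -0.140

H = 49/64 = 0.7656
FA = 21/64 = 0.3281
z(0.7656) = 0.7244, z(0.3281) = -0.4452
c = −½·[z(H) + z(FA)] = −0.5 × (0.7244 + (-0.4452)) = -0.1396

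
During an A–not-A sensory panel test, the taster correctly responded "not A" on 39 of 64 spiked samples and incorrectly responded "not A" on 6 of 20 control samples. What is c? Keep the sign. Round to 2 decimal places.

c = 0.12

H = 39/64 = 0.6094
FA = 6/20 = 0.3000
z(H) = 0.2778
z(FA) = -0.5244
c = −½·[z(H) + z(FA)] = −0.5 × (0.2778 + (-0.5244)) = 0.1233
c > 0: the taster has a conservative response bias.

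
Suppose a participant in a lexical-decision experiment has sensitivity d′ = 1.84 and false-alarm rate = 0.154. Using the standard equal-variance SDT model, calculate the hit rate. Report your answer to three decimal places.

hit rate = 0.794

z(false-alarm rate) = z(0.154) = -1.0194
z(H) = z(FA) + d' = -1.0194 + 1.84 = 0.8206
hit rate = Φ(0.8206) = 0.7941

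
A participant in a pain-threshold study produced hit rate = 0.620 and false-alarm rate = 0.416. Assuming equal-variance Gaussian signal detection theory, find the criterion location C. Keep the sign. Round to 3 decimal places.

z(H) = z(0.620) = 0.3055
z(FA) = z(0.416) = -0.2121
c = −½·[z(H) + z(FA)] = −0.5 × (0.3055 + (-0.2121)) = -0.0467

C = -0.047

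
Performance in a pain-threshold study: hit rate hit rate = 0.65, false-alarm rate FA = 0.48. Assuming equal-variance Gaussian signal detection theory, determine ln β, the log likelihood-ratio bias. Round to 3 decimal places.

ln β = -0.073

z(0.65) = 0.3853, z(0.48) = -0.0502
ln β = −½·[z(H)² − z(FA)²] = −0.5 × (0.1485 − 0.0025) = -0.0730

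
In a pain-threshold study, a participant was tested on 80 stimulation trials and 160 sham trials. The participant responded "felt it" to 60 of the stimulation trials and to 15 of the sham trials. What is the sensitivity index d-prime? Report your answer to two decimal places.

d-prime = 1.99

H = 60/80 = 0.7500
FA = 15/160 = 0.0938
z(H) = z(0.7500) = 0.674
z(FA) = z(0.0938) = -1.318
d' = z(H) − z(FA) = 0.674 − (-1.318) = 1.992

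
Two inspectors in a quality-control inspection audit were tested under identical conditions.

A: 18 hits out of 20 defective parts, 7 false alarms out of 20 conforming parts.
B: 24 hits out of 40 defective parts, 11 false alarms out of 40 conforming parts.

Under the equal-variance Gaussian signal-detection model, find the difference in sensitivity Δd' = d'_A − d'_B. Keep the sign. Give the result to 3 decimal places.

A: z(0.9000) = 1.2816, z(0.3500) = -0.3853, d' = 1.6669
B: z(0.6000) = 0.2533, z(0.2750) = -0.5978, d' = 0.8511
Δd' = d'_A − d'_B = 1.6669 − 0.8511 = 0.8158
A has the higher sensitivity.

Δd' = 0.816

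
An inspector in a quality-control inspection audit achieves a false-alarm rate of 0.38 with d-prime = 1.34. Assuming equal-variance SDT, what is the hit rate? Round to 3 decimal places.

hit rate = 0.850

z(false-alarm rate) = z(0.38) = -0.3055
z(H) = z(FA) + d' = -0.3055 + 1.34 = 1.0345
hit rate = Φ(1.0345) = 0.8495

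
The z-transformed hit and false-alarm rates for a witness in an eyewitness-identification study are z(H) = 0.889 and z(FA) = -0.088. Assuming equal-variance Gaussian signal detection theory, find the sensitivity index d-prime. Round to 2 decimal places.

d-prime = 0.98

d' = z(H) − z(FA) = 0.889 − (-0.088) = 0.977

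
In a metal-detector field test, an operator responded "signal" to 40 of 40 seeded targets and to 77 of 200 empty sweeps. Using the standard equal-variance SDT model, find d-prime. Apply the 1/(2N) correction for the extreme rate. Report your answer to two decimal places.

d-prime = 2.53

The hit rate is 40/40 = 1, so apply the 1/(2N) correction: H → 1 − 1/(2·40) = 0.98750.
z(H) = z(0.98750) = 2.241
z(FA) = z(0.38500) = -0.292
d' = 2.241 − (-0.292) = 2.533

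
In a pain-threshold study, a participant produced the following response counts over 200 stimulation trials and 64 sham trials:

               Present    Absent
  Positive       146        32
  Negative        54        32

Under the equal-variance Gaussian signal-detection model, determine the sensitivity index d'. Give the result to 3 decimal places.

d' = 0.613

H = 146/200 = 0.7300
FA = 32/64 = 0.5000
z(H) = 0.6128
z(FA) = 0.0000
d' = z(H) − z(FA) = 0.6128 − 0.0000 = 0.6128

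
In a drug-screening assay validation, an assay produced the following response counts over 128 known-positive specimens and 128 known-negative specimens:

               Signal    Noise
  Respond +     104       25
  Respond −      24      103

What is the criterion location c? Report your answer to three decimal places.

H = 104/128 = 0.8125
FA = 25/128 = 0.1953
Φ⁻¹(H) = 0.8871
Φ⁻¹(FA) = -0.8585
c = −½·[z(H) + z(FA)] = −0.5 × (0.8871 + (-0.8585)) = -0.0143
c < 0: the assay has a liberal response bias.

c = -0.014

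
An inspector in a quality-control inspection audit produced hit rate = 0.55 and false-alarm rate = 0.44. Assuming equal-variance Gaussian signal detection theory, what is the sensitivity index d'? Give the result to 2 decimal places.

d' = 0.28

z(H) = z(0.55) = 0.126
z(FA) = z(0.44) = -0.151
d' = z(H) − z(FA) = 0.126 − (-0.151) = 0.277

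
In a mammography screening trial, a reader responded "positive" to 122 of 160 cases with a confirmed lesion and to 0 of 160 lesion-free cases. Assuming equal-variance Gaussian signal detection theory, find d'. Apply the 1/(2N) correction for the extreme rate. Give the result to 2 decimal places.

d' = 3.45

The false-alarm rate is 0/160 = 0, so apply the 1/(2N) correction: FA → 1/(2·160) = 0.00313.
z(H) = z(0.76250) = 0.714
z(FA) = z(0.00313) = -2.734
d' = 0.714 − (-2.734) = 3.448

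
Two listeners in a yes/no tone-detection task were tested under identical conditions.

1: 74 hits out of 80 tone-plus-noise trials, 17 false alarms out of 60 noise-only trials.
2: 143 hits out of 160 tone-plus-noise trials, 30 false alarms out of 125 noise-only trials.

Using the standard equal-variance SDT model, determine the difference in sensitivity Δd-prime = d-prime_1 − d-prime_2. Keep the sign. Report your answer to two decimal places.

Δd-prime = 0.06

1: z(0.9250) = 1.440, z(0.2833) = -0.573, d' = 2.013
2: z(0.8938) = 1.247, z(0.2400) = -0.706, d' = 1.953
Δd' = d'_1 − d'_2 = 2.013 − 1.953 = 0.060
1 has the higher sensitivity.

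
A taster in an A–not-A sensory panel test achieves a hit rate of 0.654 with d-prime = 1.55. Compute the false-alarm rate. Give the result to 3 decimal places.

false-alarm rate = 0.124

z(hit rate) = z(0.654) = 0.3961
z(FA) = z(H) − d' = 0.3961 − 1.55 = -1.1539
false-alarm rate = Φ(-1.1539) = 0.1243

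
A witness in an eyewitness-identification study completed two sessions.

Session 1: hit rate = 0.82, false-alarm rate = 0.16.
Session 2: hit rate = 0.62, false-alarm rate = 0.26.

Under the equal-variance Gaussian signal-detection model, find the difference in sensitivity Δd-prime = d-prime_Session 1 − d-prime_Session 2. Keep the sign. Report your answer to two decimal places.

Session 1: z(0.82) = 0.915, z(0.16) = -0.994, d' = 1.909
Session 2: z(0.62) = 0.305, z(0.26) = -0.643, d' = 0.948
Δd' = d'_Session 1 − d'_Session 2 = 1.909 − 0.948 = 0.961
Session 1 has the higher sensitivity.

Δd-prime = 0.96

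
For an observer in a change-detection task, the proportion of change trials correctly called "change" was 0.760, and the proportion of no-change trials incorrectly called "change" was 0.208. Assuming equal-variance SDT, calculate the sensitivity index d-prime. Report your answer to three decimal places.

z(H) = 0.7063
z(FA) = -0.8134
d' = z(H) − z(FA) = 0.7063 − (-0.8134) = 1.5197

d-prime = 1.520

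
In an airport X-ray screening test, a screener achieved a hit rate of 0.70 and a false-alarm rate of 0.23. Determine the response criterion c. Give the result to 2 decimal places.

Φ⁻¹(H) = Φ⁻¹(0.70) = 0.5244
Φ⁻¹(FA) = Φ⁻¹(0.23) = -0.7388
c = −½·[z(H) + z(FA)] = −0.5 × (0.5244 + (-0.7388)) = 0.1072
c > 0: the screener has a conservative response bias.

c = 0.11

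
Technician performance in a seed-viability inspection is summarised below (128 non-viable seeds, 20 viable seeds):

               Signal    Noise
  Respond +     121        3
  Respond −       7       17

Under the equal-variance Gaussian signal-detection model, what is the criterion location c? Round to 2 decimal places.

H = 121/128 = 0.9453
FA = 3/20 = 0.1500
z(0.9453) = 1.6009, z(0.1500) = -1.0364
c = −½·[z(H) + z(FA)] = −0.5 × (1.6009 + (-1.0364)) = -0.28225
c < 0: the technician has a liberal response bias.

c = -0.28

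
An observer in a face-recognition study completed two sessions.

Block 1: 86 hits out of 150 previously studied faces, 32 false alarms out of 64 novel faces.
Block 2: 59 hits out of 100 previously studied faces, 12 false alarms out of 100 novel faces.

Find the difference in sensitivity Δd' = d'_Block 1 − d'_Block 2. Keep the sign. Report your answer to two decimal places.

Block 1: z(0.5733) = 0.185, z(0.5000) = 0.000, d' = 0.185
Block 2: z(0.5900) = 0.228, z(0.1200) = -1.175, d' = 1.403
Δd' = d'_Block 1 − d'_Block 2 = 0.185 − 1.403 = -1.218
Block 2 has the higher sensitivity.

Δd' = -1.22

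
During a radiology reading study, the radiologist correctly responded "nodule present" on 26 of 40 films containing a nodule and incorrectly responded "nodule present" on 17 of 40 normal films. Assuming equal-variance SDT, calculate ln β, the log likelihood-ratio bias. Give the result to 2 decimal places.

ln β = -0.06

H = 26/40 = 0.6500
FA = 17/40 = 0.4250
z(H) = 0.385
z(FA) = -0.189
ln β = −½·[z(H)² − z(FA)²] = −0.5 × (0.148 − 0.036) = -0.056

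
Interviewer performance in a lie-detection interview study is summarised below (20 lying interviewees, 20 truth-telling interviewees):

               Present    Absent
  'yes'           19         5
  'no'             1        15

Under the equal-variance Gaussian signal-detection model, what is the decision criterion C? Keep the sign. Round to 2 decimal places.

H = 19/20 = 0.9500
FA = 5/20 = 0.2500
z(H) = z(0.9500) = 1.6449
z(FA) = z(0.2500) = -0.6745
c = −½·[z(H) + z(FA)] = −0.5 × (1.6449 + (-0.6745)) = -0.4852
c < 0: the interviewer has a liberal response bias.

C = -0.49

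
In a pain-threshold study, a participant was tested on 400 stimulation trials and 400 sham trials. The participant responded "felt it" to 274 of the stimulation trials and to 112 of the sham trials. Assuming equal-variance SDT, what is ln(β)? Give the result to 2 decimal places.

ln β = 0.05

H = 274/400 = 0.6850
FA = 112/400 = 0.2800
Φ⁻¹(0.6850) = 0.482, Φ⁻¹(0.2800) = -0.583
ln β = −½·[z(H)² − z(FA)²] = −0.5 × (0.232 − 0.340) = 0.054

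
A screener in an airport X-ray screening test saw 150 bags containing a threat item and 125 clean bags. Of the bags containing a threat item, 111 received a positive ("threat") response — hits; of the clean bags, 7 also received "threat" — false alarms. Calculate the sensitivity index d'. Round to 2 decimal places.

d' = 2.23

H = 111/150 = 0.7400
FA = 7/125 = 0.0560
z(H) = z(0.7400) = 0.6433
z(FA) = z(0.0560) = -1.5893
d' = z(H) − z(FA) = 0.6433 − (-1.5893) = 2.2326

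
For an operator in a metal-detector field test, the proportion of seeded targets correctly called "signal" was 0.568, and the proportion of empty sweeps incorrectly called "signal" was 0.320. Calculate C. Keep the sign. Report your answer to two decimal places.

C = 0.15

Φ⁻¹(H) = 0.171
Φ⁻¹(FA) = -0.468
c = −½·[z(H) + z(FA)] = −0.5 × (0.171 + (-0.468)) = 0.1485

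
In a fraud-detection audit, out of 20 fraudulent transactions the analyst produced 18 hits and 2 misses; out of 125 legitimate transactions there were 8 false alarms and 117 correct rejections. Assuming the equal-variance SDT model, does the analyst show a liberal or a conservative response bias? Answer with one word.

conservative

z(H) = 1.282, z(FA) = -1.522
c = −½·(z(H) + z(FA)) = 0.120
c > 0 → conservative criterion (biased toward responding “no”).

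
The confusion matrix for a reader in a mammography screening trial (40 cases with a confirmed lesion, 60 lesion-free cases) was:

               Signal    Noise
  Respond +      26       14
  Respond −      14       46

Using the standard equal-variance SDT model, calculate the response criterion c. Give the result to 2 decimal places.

H = 26/40 = 0.6500
FA = 14/60 = 0.2333
z(H) = 0.385
z(FA) = -0.728
c = −½·[z(H) + z(FA)] = −0.5 × (0.385 + (-0.728)) = 0.1715

c = 0.17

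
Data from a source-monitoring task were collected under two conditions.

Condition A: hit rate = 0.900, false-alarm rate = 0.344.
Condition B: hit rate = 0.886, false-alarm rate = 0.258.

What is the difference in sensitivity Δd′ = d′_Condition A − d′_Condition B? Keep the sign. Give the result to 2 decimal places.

Condition A: z(0.900) = 1.282, z(0.344) = -0.402, d' = 1.684
Condition B: z(0.886) = 1.206, z(0.258) = -0.650, d' = 1.856
Δd' = d'_Condition A − d'_Condition B = 1.684 − 1.856 = -0.172
Condition B has the higher sensitivity.

Δd′ = -0.17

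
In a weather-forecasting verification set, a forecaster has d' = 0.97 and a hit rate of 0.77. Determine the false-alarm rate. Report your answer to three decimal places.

false-alarm rate = 0.409

z(hit rate) = z(0.77) = 0.7388
z(FA) = z(H) − d' = 0.7388 − 0.97 = -0.2312
false-alarm rate = Φ(-0.2312) = 0.4086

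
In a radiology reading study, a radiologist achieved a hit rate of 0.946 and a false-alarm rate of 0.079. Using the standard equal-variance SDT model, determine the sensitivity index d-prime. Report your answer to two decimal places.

d-prime = 3.02

z(H) = z(0.946) = 1.6072
z(FA) = z(0.079) = -1.4118
d' = z(H) − z(FA) = 1.6072 − (-1.4118) = 3.0190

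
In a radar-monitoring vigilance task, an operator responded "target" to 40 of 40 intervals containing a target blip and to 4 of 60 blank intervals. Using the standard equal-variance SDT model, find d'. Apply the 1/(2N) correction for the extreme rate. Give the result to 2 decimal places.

The hit rate is 40/40 = 1, so apply the 1/(2N) correction: H → 1 − 1/(2·40) = 0.98750.
z(H) = z(0.98750) = 2.241
z(FA) = z(0.06667) = -1.501
d' = 2.241 − (-1.501) = 3.742

d' = 3.74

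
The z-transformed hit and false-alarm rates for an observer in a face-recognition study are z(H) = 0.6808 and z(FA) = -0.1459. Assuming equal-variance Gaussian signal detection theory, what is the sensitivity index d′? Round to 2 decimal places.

d′ = 0.83

d' = z(H) − z(FA) = 0.6808 − (-0.1459) = 0.8267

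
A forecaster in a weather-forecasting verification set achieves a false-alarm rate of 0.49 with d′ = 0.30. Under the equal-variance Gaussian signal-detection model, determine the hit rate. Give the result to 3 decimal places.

hit rate = 0.608

z(false-alarm rate) = z(0.49) = -0.0251
z(H) = z(FA) + d' = -0.0251 + 0.30 = 0.2749
hit rate = Φ(0.2749) = 0.6083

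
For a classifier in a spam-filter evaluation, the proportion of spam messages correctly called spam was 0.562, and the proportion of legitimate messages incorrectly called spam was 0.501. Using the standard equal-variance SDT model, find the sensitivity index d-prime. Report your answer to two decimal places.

d-prime = 0.15

Φ⁻¹(H) = 0.1560
Φ⁻¹(FA) = 0.0025
d' = z(H) − z(FA) = 0.1560 − 0.0025 = 0.1535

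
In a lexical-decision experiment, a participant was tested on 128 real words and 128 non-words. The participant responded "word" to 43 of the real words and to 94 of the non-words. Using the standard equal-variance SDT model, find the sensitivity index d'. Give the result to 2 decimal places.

H = 43/128 = 0.3359
FA = 94/128 = 0.7344
z(0.3359) = -0.4237, z(0.7344) = 0.6262
d' = z(H) − z(FA) = -0.4237 − 0.6262 = -1.0499

d' = -1.05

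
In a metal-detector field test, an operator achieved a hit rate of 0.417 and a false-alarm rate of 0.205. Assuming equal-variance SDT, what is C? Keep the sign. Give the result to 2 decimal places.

z(0.417) = -0.2096, z(0.205) = -0.8239
c = −½·[z(H) + z(FA)] = −0.5 × (-0.2096 + (-0.8239)) = 0.51675
c > 0: the operator has a conservative response bias.

C = 0.52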